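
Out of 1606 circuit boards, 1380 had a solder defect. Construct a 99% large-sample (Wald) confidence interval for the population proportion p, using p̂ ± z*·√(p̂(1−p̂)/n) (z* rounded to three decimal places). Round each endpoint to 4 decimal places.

The sample proportion is 1380/1606 = 0.85928.
Standard error of p̂: √(0.120920/1606) = √0.000075292 = 0.008677.
The 99% critical value is z* = 2.576.
Margin = 2.576·0.008677 = 0.02235.
CI: 0.85928 ± 0.02235 = (0.8369, 0.8816).

(0.8369, 0.8816)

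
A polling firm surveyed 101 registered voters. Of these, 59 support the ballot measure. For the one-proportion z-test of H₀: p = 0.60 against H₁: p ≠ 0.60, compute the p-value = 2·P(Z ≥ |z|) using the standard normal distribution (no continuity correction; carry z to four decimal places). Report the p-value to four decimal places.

p-value = 0.7452

The sample proportion is 59/101 = 0.58416.
Under H₀, SE = √(p₀(1−p₀)/n) = √(0.60·0.40/101) = √0.002376238 = 0.048747.
Test statistic (full precision, shown to 4 dp): z = (59/101 − 0.60)/SE₀ ≈ -0.3250.
From the standard normal, 2·P(Z ≥ |z|) = 0.7452.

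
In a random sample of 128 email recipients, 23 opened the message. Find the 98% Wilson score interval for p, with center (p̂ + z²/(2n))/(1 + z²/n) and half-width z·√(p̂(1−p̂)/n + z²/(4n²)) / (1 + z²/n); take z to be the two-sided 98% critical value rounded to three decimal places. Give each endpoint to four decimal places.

(0.1143, 0.2711)

p̂ = 23/128 = 0.17969; z = 2.326, so z² = 5.410276.
Denominator 1 + z²/n = 1 + 5.410276/128 = 1.042268.
Adjusted center: (0.17969 + z²/(2n))/1.042268 = 0.19268.
Radicand: p̂(1−p̂)/n + z²/(4n²) = 0.001151562 + 0.000082554 = 0.001234116.
Half-width = z·√(radicand)/denom = 2.326·0.035130/1.042268 = 0.07840.
CI: 0.19268 ± 0.07840 = (0.1143, 0.2711).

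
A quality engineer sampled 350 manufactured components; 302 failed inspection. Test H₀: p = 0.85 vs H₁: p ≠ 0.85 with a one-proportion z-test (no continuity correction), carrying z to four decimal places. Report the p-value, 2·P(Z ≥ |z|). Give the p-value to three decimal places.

p-value = 0.501

The sample proportion is 302/350 = 0.86286.
SE₀ = √(0.85·0.15/350) = 0.019086.
z = (p̂ − p₀)/SE = (302/350 − 0.85)/0.019086 ≈ 0.6736.
p-value = 2·P(Z ≥ |z|) with z = 0.6736 → 0.501.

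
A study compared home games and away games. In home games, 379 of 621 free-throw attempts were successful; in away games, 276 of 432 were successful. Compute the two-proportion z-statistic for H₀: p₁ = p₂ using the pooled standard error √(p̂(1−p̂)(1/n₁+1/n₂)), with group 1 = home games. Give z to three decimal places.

Sample proportions: p̂₁ = 379/621 = 0.61031 and p̂₂ = 276/432 = 0.63889.
Pooled p̂ = (379+276)/(621+432) = 655/1053 = 0.62203.
SE = √[p̂(1−p̂)(1/n₁+1/n₂)] = √[0.62203·0.37797·(1/621+1/432)] ≈ 0.030378.
z = -0.02858/0.030378 = -0.941.

z = -0.941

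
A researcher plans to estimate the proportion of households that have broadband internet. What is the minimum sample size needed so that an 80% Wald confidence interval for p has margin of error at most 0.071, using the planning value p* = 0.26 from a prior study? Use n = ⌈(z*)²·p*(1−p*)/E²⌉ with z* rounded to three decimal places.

n = 63

For 80% confidence, z* = 1.282.
p*(1−p*) = 0.1924.
(z*)²·p*(1−p*)/E² = 1.643524·0.1924/0.005041 = 62.728.
Rounding up, n = 63.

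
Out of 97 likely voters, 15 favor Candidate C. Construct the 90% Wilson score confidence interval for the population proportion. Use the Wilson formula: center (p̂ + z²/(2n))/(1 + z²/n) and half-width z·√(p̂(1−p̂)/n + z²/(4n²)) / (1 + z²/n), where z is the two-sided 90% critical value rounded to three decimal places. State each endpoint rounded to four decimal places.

p̂ = 15/97 = 0.15464; z = 1.645, so z² = 2.706025.
Denominator 1 + z²/n = 1 + 2.706025/97 = 1.027897.
Adjusted center: (0.15464 + z²/(2n))/1.027897 = 0.16401.
Radicand: p̂(1−p̂)/n + z²/(4n²) = 0.001347690 + 0.000071900 = 0.001419590.
Half-width = z·√(radicand)/denom = 1.645·0.037677/1.027897 = 0.06030.
CI: 0.16401 ± 0.06030 = (0.1037, 0.2243).

(0.1037, 0.2243)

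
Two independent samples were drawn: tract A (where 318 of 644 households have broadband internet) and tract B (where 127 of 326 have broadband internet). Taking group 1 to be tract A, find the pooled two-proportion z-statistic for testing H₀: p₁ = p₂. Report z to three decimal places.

Sample proportions: p̂₁ = 318/644 = 0.49379 and p̂₂ = 127/326 = 0.38957.
Pooling: p̂ = 445/970 = 0.45876.
Pooled SE = √[0.2482995·0.00462028] ≈ 0.033871.
z = 0.10422/0.033871 = 3.077.

z = 3.077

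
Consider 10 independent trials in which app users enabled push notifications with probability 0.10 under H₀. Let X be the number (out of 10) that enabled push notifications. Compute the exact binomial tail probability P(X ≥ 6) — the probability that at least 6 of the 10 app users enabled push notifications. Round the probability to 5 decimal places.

P = 0.00015

X ~ Binomial(n=10, p=0.10).
P(X ≥ 6) = Σ_{j=6}^{10} C(10,j)·0.10^j·0.90^{10−j}.
= 0.000138 + 0.000009 + 0.000000 + 0.000000 + 0.000000 = 0.00015.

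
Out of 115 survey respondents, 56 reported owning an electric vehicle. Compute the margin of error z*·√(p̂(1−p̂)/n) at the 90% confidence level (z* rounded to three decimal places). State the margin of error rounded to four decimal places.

ME = 0.0767

The sample proportion is 56/115 = 0.48696.
Standard error of p̂: √(0.249830/115) = √0.002172434 = 0.046609.
For 90% confidence, z* = 1.645.
ME = 1.645·0.046609 = 0.0767.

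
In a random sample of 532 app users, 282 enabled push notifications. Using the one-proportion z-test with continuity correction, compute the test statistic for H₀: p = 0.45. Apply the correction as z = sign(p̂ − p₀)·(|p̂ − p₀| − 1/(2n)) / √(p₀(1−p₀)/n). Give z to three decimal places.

The sample proportion is 282/532 = 0.53008. p̂ − p₀ = 0.080075.
Continuity correction 1/(2n) = 1/1064 = 0.000940.
Corrected numerator: |0.080075| − 0.000940 = 0.079135.
Null standard error: √(0.45·0.55/532) = √0.000465226 = 0.021569.
z = +0.079135/0.021569 = 3.669.

z = 3.669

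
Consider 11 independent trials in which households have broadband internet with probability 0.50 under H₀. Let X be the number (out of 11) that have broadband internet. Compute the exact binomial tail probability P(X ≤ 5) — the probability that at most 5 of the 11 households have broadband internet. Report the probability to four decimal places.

X is binomial with n = 11 and p = 0.50.
P(X ≤ 5) = Σ_{j=0}^{5} C(11,j)·0.50^j·0.50^{11−j}.
= 0.000488 + 0.005371 + 0.026855 + 0.080566 + 0.161133 + 0.225586 = 0.5000.

P = 0.5000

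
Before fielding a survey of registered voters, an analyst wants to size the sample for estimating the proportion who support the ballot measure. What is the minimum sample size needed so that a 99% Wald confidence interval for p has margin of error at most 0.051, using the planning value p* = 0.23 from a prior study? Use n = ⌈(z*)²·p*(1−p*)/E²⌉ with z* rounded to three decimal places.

The 99% critical value is z* = 2.576.
p*(1−p*) = 0.23·0.77 = 0.1771.
Required n before rounding: 6.635776 × 0.1771 / 0.051² = 451.825.
Rounding up, n = 452.

n = 452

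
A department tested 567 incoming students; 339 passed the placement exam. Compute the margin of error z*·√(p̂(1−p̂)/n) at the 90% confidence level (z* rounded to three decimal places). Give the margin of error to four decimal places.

ME = 0.0339

The sample proportion is 339/567 = 0.59788.
SE(p̂) = √(0.59788·0.40212/567) = 0.020592.
For 90% confidence, z* = 1.645.
ME = 1.645·0.020592 = 0.0339.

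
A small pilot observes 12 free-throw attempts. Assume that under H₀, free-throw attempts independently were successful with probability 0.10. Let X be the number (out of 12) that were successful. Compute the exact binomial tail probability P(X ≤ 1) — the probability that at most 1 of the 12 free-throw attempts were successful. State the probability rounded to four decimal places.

P = 0.6590

X is binomial with n = 12 and p = 0.10.
P(X ≤ 1) = C(12,0)·0.10^0·0.90^12 + C(12,1)·0.10^1·0.90^11.
= 0.282430 + 0.376573 = 0.6590.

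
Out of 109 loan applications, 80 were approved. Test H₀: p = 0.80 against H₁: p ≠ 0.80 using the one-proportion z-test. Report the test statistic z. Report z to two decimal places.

z = -1.72

With x = 80 successes in n = 109, p̂ = 0.73394.
Null standard error: √(0.80·0.20/109) = √0.001467890 = 0.038313.
z = (0.73394 − 0.80)/0.038313 = -0.06606/0.038313 = -1.72.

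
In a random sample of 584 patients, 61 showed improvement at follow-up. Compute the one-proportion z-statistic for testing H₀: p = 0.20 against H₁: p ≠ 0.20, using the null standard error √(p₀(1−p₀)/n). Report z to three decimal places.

Sample proportion p̂ = 61/584 = 0.10445.
Under H₀, SE = √(p₀(1−p₀)/n) = √(0.20·0.80/584) = √0.000273973 = 0.016552.
z = (p̂ − p₀)/SE = (0.10445 − 0.20)/0.016552 = -5.773.

z = -5.773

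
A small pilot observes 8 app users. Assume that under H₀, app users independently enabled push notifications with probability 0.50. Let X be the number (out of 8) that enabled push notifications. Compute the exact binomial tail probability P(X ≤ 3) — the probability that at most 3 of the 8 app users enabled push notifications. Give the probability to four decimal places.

X is binomial with n = 8 and p = 0.50.
P(X ≤ 3) = C(8,0)·0.50^0·0.50^8 + C(8,1)·0.50^1·0.50^7 + C(8,2)·0.50^2·0.50^6 + C(8,3)·0.50^3·0.50^5.
= 0.003906 + 0.031250 + 0.109375 + 0.218750 = 0.3633.

P = 0.3633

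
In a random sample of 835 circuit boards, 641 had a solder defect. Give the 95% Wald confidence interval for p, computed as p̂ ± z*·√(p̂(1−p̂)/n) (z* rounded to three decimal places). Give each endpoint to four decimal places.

The sample proportion is 641/835 = 0.76766.
Standard error of p̂: √(0.178356/835) = √0.000213600 = 0.014615.
z* = 1.960 at the 95% level.
Margin = 1.960·0.014615 = 0.02865.
CI: 0.76766 ± 0.02865 = (0.7390, 0.7963).

(0.7390, 0.7963)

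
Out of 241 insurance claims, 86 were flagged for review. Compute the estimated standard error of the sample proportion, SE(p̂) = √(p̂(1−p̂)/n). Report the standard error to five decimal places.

p̂ = 86/241 = 0.35685.
p̂(1−p̂) = 0.229508.
SE = √(0.229508/241) = √0.000952315 = 0.03086.

SE = 0.03086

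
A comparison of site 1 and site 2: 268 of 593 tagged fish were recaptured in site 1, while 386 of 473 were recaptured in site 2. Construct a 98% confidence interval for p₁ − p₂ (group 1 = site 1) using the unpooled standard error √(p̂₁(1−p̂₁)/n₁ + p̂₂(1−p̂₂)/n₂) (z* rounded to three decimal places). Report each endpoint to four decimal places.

p̂₁ = 0.45194, p̂₂ = 0.81607, so the observed difference is -0.36413.
Unpooled SE = √(p̂₁(1−p̂₁)/n₁ + p̂₂(1−p̂₂)/n₂) = √(0.000417690 + 0.000317339) = 0.027111.
The 98% critical value is z* = 2.326. Margin of error = 0.06306.
So the interval runs from -0.4272 to -0.3011.

(-0.4272, -0.3011)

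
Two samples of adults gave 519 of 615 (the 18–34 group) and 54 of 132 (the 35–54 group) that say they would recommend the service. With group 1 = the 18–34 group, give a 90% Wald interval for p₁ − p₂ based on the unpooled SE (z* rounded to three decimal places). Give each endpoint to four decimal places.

p̂₁ = 0.84390, p̂₂ = 0.40909, so the observed difference is 0.43481.
SE = √(0.000214197 + 0.001831330) = √0.002045527 = 0.045228.
For 90% confidence, z* = 1.645. Margin of error = 0.07440.
CI: 0.43481 ± 0.07440 = (0.3604, 0.5092).

(0.3604, 0.5092)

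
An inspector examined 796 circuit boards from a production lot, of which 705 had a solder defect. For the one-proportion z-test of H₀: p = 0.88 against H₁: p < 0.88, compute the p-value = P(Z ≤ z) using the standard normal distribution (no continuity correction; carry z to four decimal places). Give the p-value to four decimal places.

p-value = 0.6890

The sample proportion is 705/796 = 0.88568.
Under H₀, SE = √(p₀(1−p₀)/n) = √(0.88·0.12/796) = √0.000132663 = 0.011518.
Test statistic (full precision, shown to 4 dp): z = (705/796 − 0.88)/SE₀ ≈ 0.4930.
From the standard normal, P(Z ≤ z) = 0.6890.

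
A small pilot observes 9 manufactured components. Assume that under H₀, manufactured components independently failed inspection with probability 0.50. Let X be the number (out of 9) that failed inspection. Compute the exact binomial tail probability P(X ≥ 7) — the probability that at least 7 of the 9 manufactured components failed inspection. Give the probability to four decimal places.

P = 0.0898

X ~ Binomial(n=9, p=0.50).
P(X ≥ 7) = C(9,7)·0.50^7·0.50^2 + C(9,8)·0.50^8·0.50^1 + C(9,9)·0.50^9·0.50^0.
= 0.070312 + 0.017578 + 0.001953 = 0.0898.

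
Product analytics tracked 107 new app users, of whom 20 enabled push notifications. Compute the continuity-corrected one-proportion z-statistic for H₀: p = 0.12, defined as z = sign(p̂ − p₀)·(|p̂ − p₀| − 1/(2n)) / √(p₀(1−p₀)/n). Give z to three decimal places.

z = 1.981

Sample proportion p̂ = 20/107 = 0.18692. p̂ − p₀ = 0.066916.
Continuity correction 1/(2n) = 1/214 = 0.004673.
Corrected numerator: |0.066916| − 0.004673 = 0.062243.
Under H₀, SE = √(p₀(1−p₀)/n) = √(0.12·0.88/107) = √0.000986916 = 0.031415.
z = (+)0.062243/0.031415 = 1.981.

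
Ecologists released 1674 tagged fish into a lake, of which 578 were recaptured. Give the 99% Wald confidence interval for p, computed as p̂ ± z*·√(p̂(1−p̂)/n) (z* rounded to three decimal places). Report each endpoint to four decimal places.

The sample proportion is 578/1674 = 0.34528.
SE(p̂) = √(0.34528·0.65472/1674) = 0.011621.
For 99% confidence, z* = 2.576.
Margin of error: 2.576 × 0.011621 = 0.02994.
So the interval runs from 0.3153 to 0.3752.

(0.3153, 0.3752)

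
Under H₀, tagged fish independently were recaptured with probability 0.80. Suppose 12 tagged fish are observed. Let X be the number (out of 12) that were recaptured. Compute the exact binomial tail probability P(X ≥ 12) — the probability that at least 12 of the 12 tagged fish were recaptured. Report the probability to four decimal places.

X ~ Binomial(n=12, p=0.80).
P(X ≥ 12) = C(12,12)·0.80^12·0.20^0.
= 0.068719 = 0.0687.

P = 0.0687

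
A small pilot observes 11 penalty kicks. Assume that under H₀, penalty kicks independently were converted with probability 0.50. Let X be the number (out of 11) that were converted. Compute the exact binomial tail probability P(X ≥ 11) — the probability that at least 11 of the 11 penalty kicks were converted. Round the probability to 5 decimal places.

P = 0.00049

X is binomial with n = 11 and p = 0.50.
P(X ≥ 11) = C(11,11)·0.50^11·0.50^0.
= 0.000488 = 0.00049.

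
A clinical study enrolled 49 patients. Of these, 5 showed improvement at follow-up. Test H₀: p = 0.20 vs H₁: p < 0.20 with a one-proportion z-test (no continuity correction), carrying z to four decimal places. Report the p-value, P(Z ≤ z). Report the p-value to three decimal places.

p-value = 0.043

Sample proportion p̂ = 5/49 = 0.10204.
Under H₀, SE = √(p₀(1−p₀)/n) = √(0.20·0.80/49) = √0.003265306 = 0.057143.
Test statistic (full precision, shown to 4 dp): z = (5/49 − 0.20)/SE₀ ≈ -1.7143.
p-value = P(Z ≤ z) with z = -1.7143 → 0.043.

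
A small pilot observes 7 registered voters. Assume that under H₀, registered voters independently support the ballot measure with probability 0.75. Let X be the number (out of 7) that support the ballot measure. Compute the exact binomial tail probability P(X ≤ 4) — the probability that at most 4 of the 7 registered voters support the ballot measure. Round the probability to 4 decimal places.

P = 0.2436

X ~ Binomial(n=7, p=0.75).
P(X ≤ 4) = Σ_{j=0}^{4} C(7,j)·0.75^j·0.25^{7−j}.
= 0.000061 + 0.001282 + 0.011536 + 0.057678 + 0.173035 = 0.2436.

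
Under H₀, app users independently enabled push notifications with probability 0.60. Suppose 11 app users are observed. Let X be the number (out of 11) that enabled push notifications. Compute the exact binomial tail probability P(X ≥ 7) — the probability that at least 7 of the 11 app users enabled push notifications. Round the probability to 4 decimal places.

X is binomial with n = 11 and p = 0.60.
P(X ≥ 7) = Σ_{j=7}^{11} C(11,j)·0.60^j·0.40^{11−j}.
= 0.236490 + 0.177367 + 0.088684 + 0.026605 + 0.003628 = 0.5328.

P = 0.5328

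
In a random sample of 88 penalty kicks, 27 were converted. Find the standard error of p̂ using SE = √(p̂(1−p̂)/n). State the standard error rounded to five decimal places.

SE = 0.04916

Sample proportion p̂ = 27/88 = 0.30682.
p̂(1−p̂) = 0.212681.
Dividing by n and taking the root: √0.002416830 = 0.04916.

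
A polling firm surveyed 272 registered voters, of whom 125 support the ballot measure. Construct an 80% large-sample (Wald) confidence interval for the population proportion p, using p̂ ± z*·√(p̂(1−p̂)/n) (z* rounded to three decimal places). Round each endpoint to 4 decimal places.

The sample proportion is 125/272 = 0.45956.
Standard error of p̂: √(0.248365/272) = √0.000913105 = 0.030218.
The 80% critical value is z* = 1.282.
Margin = 1.282·0.030218 = 0.03874.
CI: 0.45956 ± 0.03874 = (0.4208, 0.4983).

(0.4208, 0.4983)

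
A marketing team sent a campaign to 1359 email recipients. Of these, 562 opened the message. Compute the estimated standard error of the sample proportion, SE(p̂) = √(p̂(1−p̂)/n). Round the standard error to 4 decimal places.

SE = 0.0134

With x = 562 successes in n = 1359, p̂ = 0.41354.
p̂(1−p̂) = 0.41354·0.58646 = 0.242525.
Dividing by n and taking the root: √0.000178458 = 0.0134.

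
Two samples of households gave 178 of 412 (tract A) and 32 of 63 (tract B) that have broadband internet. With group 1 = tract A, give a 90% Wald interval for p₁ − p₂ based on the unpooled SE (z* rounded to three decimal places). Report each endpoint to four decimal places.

p̂₁ = 0.43204, p̂₂ = 0.50794, so the observed difference is -0.07590.
SE = √(0.000595586 + 0.003967254) = √0.004562840 = 0.067549.
The 90% critical value is z* = 1.645. Margin of error = 0.11112.
CI: -0.07590 ± 0.11112 = (-0.1870, 0.0352).

(-0.1870, 0.0352)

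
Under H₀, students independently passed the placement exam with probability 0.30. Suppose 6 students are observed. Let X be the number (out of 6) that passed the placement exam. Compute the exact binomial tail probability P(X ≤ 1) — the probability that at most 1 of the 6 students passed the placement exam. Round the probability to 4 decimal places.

X ~ Binomial(n=6, p=0.30).
P(X ≤ 1) = C(6,0)·0.30^0·0.70^6 + C(6,1)·0.30^1·0.70^5.
= 0.117649 + 0.302526 = 0.4202.

P = 0.4202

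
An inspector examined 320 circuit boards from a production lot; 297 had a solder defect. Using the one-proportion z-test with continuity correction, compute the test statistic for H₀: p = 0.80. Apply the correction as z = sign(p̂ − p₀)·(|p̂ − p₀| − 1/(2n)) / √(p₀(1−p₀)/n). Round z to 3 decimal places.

z = 5.660

The sample proportion is 297/320 = 0.92812. p̂ − p₀ = 0.128125.
1/(2n) = 0.001563.
Corrected numerator: |0.128125| − 0.001563 = 0.126562.
SE₀ = √(0.80·0.20/320) = 0.022361.
z = +0.126562/0.022361 = 5.660.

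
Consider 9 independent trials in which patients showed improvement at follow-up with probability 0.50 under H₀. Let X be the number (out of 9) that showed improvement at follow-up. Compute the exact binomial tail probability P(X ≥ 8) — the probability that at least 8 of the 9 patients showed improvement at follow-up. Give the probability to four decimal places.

X ~ Binomial(n=9, p=0.50).
P(X ≥ 8) = C(9,8)·0.50^8·0.50^1 + C(9,9)·0.50^9·0.50^0.
= 0.017578 + 0.001953 = 0.0195.

P = 0.0195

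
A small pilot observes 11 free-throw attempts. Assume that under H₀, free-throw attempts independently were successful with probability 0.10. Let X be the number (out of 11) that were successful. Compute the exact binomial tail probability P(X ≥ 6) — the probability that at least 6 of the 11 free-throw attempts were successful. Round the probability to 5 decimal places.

P = 0.00030

X is binomial with n = 11 and p = 0.10.
P(X ≥ 6) = Σ_{j=6}^{11} C(11,j)·0.10^j·0.90^{11−j}.
= 0.000273 + 0.000022 + 0.000001 + 0.000000 + 0.000000 + 0.000000 = 0.00030.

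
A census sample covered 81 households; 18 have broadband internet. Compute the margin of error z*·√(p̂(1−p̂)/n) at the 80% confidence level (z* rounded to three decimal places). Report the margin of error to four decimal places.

ME = 0.0592

The sample proportion is 18/81 = 0.22222.
SE = √(p̂(1−p̂)/n) = √(0.172840/81) = 0.046193.
For 80% confidence, z* = 1.282.
ME = 1.282·0.046193 = 0.0592.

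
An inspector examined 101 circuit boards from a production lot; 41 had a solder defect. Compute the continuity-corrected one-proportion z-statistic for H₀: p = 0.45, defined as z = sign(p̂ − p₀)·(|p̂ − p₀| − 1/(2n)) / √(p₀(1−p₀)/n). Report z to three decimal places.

z = -0.790

With x = 41 successes in n = 101, p̂ = 0.40594. p̂ − p₀ = -0.044059.
Continuity correction 1/(2n) = 1/202 = 0.004950.
Corrected numerator: |-0.044059| − 0.004950 = 0.039109.
Under H₀, SE = √(p₀(1−p₀)/n) = √(0.45·0.55/101) = √0.002450495 = 0.049502.
z = −0.039109/0.049502 = -0.790.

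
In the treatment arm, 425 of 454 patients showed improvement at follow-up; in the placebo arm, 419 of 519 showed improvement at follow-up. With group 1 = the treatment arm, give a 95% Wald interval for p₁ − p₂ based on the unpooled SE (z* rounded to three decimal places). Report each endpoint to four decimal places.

(0.0881, 0.1695)

p̂₁ = 425/454 = 0.93612, p̂₂ = 419/519 = 0.80732; p̂₁ − p̂₂ = 0.12880.
SE = √(0.000131710 + 0.000299717) = √0.000431427 = 0.020771.
For 95% confidence, z* = 1.960. Margin of error = 0.04071.
Interval: 0.12880 ± 0.04071 → (0.0881, 0.1695).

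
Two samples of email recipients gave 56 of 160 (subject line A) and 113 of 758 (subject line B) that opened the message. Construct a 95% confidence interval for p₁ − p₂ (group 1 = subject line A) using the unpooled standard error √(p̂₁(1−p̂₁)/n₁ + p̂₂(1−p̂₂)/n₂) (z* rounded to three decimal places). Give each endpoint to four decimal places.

(0.1228, 0.2791)

p̂₁ = 0.35000, p̂₂ = 0.14908, so the observed difference is 0.20092.
SE = √(0.001421875 + 0.000167352) = √0.001589227 = 0.039865.
The 95% critical value is z* = 1.960. Margin = 1.960·0.039865 = 0.07814.
CI: 0.20092 ± 0.07814 = (0.1228, 0.2791).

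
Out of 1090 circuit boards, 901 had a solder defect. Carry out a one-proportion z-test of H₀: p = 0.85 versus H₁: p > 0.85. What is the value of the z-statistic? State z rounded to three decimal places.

With x = 901 successes in n = 1090, p̂ = 0.82661.
Null standard error: √(0.85·0.15/1090) = √0.000116972 = 0.010815.
Test statistic: z = -0.02339/0.010815 = -2.163.

z = -2.163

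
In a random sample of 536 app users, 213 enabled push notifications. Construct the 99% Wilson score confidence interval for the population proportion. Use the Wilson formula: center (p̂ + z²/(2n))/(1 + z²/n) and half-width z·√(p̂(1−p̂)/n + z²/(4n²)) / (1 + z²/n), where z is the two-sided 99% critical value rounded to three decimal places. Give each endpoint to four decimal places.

Here p̂ = 213/536 = 0.39739 and z = 2.576 (z² = 6.635776).
Denominator 1 + z²/n = 1 + 6.635776/536 = 1.012380.
Center = (0.39739 + 0.006190)/1.012380 = 0.39864.
Radicand: p̂(1−p̂)/n + z²/(4n²) = 0.000446774 + 0.000005774 = 0.000452548.
Half-width = 2.576·√0.000452548/1.012380 = 0.05413.
CI: 0.39864 ± 0.05413 = (0.3445, 0.4528).

(0.3445, 0.4528)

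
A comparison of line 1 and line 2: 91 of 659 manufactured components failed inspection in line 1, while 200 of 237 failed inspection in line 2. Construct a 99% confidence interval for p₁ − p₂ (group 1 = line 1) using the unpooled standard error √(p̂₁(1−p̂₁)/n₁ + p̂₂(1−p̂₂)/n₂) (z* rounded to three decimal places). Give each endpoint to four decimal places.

p̂₁ = 91/659 = 0.13809, p̂₂ = 200/237 = 0.84388; p̂₁ − p̂₂ = -0.70579.
SE = √(0.000180607 + 0.000555887) = √0.000736494 = 0.027138.
The 99% critical value is z* = 2.576. Margin = 2.576·0.027138 = 0.06991.
CI: -0.70579 ± 0.06991 = (-0.7757, -0.6359).

(-0.7757, -0.6359)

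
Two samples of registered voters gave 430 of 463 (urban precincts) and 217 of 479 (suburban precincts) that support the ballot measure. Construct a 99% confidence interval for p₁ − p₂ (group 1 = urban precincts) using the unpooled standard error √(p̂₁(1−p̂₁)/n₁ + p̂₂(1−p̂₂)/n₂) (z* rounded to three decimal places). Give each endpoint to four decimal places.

(0.4095, 0.5419)

p̂₁ = 430/463 = 0.92873, p̂₂ = 217/479 = 0.45303; p̂₁ − p̂₂ = 0.47570.
SE = √(0.000142968 + 0.000517314) = √0.000660282 = 0.025696.
z* = 2.576 at the 99% level. Margin = 2.576·0.025696 = 0.06619.
CI: 0.47570 ± 0.06619 = (0.4095, 0.5419).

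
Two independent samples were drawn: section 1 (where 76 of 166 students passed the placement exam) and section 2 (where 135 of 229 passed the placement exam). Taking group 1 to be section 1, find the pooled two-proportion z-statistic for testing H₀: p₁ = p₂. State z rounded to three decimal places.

p̂₁ = 76/166 = 0.45783, p̂₂ = 135/229 = 0.58952.
Pooled p̂ = (76+135)/(166+229) = 211/395 = 0.53418.
Pooled SE = √[0.2488319·0.01039091] ≈ 0.050849.
z = (p̂₁ − p̂₂)/SE = (0.45783 − 0.58952)/0.050849 = -0.13169/0.050849 = -2.590.

z = -2.590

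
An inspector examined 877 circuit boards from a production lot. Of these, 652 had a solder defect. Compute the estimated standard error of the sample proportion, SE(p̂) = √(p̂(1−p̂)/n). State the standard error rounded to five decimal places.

p̂ = 652/877 = 0.74344.
p̂(1−p̂) = 0.74344·0.25656 = 0.190737.
Dividing by n and taking the root: √0.000217488 = 0.01475.

SE = 0.01475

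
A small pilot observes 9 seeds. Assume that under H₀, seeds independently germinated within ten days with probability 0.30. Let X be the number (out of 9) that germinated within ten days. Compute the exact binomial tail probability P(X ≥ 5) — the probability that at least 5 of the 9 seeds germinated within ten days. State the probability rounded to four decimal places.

P = 0.0988

X ~ Binomial(n=9, p=0.30).
P(X ≥ 5) = Σ_{j=5}^{9} C(9,j)·0.30^j·0.70^{9−j}.
= 0.073514 + 0.021004 + 0.003858 + 0.000413 + 0.000020 = 0.0988.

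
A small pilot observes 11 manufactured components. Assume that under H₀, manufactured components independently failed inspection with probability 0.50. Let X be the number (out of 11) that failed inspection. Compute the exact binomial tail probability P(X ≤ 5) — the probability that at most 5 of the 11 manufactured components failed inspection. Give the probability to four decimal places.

P = 0.5000

X is binomial with n = 11 and p = 0.50.
P(X ≤ 5) = Σ_{j=0}^{5} C(11,j)·0.50^j·0.50^{11−j}.
= 0.000488 + 0.005371 + 0.026855 + 0.080566 + 0.161133 + 0.225586 = 0.5000.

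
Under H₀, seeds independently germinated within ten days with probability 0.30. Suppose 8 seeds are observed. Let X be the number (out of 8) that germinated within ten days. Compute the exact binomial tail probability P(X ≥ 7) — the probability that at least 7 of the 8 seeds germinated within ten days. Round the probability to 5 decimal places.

X is binomial with n = 8 and p = 0.30.
P(X ≥ 7) = C(8,7)·0.30^7·0.70^1 + C(8,8)·0.30^8·0.70^0.
= 0.001225 + 0.000066 = 0.00129.

P = 0.00129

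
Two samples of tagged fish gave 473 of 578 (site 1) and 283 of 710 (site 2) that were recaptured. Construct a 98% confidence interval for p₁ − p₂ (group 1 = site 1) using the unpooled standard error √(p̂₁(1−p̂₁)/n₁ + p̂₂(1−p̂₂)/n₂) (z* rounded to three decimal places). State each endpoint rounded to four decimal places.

(0.3630, 0.4765)

p̂₁ = 0.81834, p̂₂ = 0.39859, so the observed difference is 0.41975.
Unpooled SE = √(p̂₁(1−p̂₁)/n₁ + p̂₂(1−p̂₂)/n₂) = √(0.000257198 + 0.000337629) = 0.024389.
The 98% critical value is z* = 2.326. Margin = 2.326·0.024389 = 0.05673.
CI: 0.41975 ± 0.05673 = (0.3630, 0.4765).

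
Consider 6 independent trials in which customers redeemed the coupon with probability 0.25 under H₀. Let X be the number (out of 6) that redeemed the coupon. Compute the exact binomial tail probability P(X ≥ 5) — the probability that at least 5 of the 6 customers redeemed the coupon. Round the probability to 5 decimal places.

P = 0.00464

X is binomial with n = 6 and p = 0.25.
P(X ≥ 5) = C(6,5)·0.25^5·0.75^1 + C(6,6)·0.25^6·0.75^0.
= 0.004395 + 0.000244 = 0.00464.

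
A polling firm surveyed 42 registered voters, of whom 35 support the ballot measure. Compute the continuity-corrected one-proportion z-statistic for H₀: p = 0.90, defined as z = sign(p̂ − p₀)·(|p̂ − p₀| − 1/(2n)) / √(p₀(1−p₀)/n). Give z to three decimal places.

The sample proportion is 35/42 = 0.83333. p̂ − p₀ = -0.066667.
Continuity correction 1/(2n) = 1/84 = 0.011905.
Corrected numerator: |-0.066667| − 0.011905 = 0.054762.
Null standard error: √(0.90·0.10/42) = √0.002142857 = 0.046291.
z = (−)0.054762/0.046291 = -1.183.

z = -1.183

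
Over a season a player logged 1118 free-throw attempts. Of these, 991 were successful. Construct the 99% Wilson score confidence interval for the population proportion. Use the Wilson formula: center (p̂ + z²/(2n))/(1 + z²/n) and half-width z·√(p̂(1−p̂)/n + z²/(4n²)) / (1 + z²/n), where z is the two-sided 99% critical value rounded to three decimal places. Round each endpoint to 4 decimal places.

Here p̂ = 991/1118 = 0.88640 and z = 2.576 (z² = 6.635776).
1 + z²/n = 1.005935.
Adjusted center: (0.88640 + z²/(2n))/1.005935 = 0.88412.
Radicand: p̂(1−p̂)/n + z²/(4n²) = 0.000090064 + 0.000001327 = 0.000091391.
Half-width = 2.576·√0.000091391/1.005935 = 0.02448.
CI: 0.88412 ± 0.02448 = (0.8596, 0.9086).

(0.8596, 0.9086)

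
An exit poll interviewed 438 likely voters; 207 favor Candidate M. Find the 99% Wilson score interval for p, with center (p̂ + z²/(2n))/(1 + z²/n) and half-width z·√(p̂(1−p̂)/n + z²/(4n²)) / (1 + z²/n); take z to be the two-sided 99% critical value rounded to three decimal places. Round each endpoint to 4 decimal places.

(0.4120, 0.5340)

p̂ = 207/438 = 0.47260; z = 2.576, so z² = 6.635776.
Denominator 1 + z²/n = 1 + 6.635776/438 = 1.015150.
Adjusted center: (0.47260 + z²/(2n))/1.015150 = 0.47301.
Radicand: p̂(1−p̂)/n + z²/(4n²) = 0.000569063 + 0.000008647 = 0.000577710.
Half-width = z·√(radicand)/denom = 2.576·0.024036/1.015150 = 0.06099.
So the interval runs from 0.4120 to 0.5340.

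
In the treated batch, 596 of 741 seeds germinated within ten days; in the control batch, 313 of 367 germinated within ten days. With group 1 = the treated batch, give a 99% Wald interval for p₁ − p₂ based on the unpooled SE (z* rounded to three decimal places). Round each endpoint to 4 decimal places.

(-0.1092, 0.0121)

p̂₁ = 596/741 = 0.80432, p̂₂ = 313/367 = 0.85286; p̂₁ − p̂₂ = -0.04854.
Unpooled SE = √(p̂₁(1−p̂₁)/n₁ + p̂₂(1−p̂₂)/n₂) = √(0.000212403 + 0.000341932) = 0.023544.
The 99% critical value is z* = 2.576. Margin of error = 0.06065.
CI: -0.04854 ± 0.06065 = (-0.1092, 0.0121).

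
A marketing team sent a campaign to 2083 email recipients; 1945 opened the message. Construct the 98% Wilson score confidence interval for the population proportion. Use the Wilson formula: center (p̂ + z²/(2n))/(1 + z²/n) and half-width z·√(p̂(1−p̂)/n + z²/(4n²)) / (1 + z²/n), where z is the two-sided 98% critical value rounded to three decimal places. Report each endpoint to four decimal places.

p̂ = 1945/2083 = 0.93375; z = 2.326, so z² = 5.410276.
1 + z²/n = 1.002597.
Adjusted center: (0.93375 + z²/(2n))/1.002597 = 0.93263.
Radicand: p̂(1−p̂)/n + z²/(4n²) = 0.000029698 + 0.000000312 = 0.000030010.
Half-width = z·√(radicand)/denom = 2.326·0.005478/1.002597 = 0.01271.
CI: 0.93263 ± 0.01271 = (0.9199, 0.9453).

(0.9199, 0.9453)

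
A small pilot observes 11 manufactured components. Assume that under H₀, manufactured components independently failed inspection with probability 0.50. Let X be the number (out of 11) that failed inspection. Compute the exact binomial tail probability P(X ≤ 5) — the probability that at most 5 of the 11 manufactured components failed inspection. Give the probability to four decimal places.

P = 0.5000

X ~ Binomial(n=11, p=0.50).
P(X ≤ 5) = Σ_{j=0}^{5} C(11,j)·0.50^j·0.50^{11−j}.
= 0.000488 + 0.005371 + 0.026855 + 0.080566 + 0.161133 + 0.225586 = 0.5000.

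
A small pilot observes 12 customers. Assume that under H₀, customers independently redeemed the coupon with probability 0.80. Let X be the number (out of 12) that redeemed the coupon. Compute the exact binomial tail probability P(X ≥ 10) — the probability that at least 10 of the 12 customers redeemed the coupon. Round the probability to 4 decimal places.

P = 0.5583

X is binomial with n = 12 and p = 0.80.
P(X ≥ 10) = C(12,10)·0.80^10·0.20^2 + C(12,11)·0.80^11·0.20^1 + C(12,12)·0.80^12·0.20^0.
= 0.283468 + 0.206158 + 0.068719 = 0.5583.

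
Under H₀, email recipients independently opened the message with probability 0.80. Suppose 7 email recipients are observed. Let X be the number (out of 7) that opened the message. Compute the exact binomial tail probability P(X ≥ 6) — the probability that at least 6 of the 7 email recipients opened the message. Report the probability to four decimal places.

P = 0.5767

X ~ Binomial(n=7, p=0.80).
P(X ≥ 6) = C(7,6)·0.80^6·0.20^1 + C(7,7)·0.80^7·0.20^0.
= 0.367002 + 0.209715 = 0.5767.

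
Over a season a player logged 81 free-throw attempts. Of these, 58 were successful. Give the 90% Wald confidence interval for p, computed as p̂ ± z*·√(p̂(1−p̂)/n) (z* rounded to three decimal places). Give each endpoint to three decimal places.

(0.634, 0.798)

The sample proportion is 58/81 = 0.71605.
SE = √(p̂(1−p̂)/n) = √(0.203323/81) = 0.050101.
For 90% confidence, z* = 1.645.
Margin = 1.645·0.050101 = 0.08242.
CI: 0.71605 ± 0.08242 = (0.634, 0.798).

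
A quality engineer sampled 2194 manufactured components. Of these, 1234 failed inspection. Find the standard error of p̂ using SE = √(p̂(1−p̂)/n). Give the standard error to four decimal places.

SE = 0.0106

p̂ = 1234/2194 = 0.56244.
p̂(1−p̂) = 0.246101.
SE = √(0.246101/2194) = √0.000112170 = 0.0106.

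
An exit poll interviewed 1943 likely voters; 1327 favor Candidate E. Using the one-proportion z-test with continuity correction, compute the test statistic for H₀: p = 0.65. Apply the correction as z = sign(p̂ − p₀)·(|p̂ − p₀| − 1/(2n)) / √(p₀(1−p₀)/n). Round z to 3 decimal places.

p̂ = 1327/1943 = 0.68296. p̂ − p₀ = 0.032964.
1/(2n) = 0.000257.
Corrected numerator: |0.032964| − 0.000257 = 0.032707.
SE₀ = √(0.65·0.35/1943) = 0.010821.
z = +0.032707/0.010821 = 3.023.

z = 3.023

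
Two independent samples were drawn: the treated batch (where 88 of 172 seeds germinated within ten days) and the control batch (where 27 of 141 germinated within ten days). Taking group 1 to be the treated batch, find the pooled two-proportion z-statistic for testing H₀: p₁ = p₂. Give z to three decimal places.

z = 5.845

Sample proportions: p̂₁ = 88/172 = 0.51163 and p̂₂ = 27/141 = 0.19149.
Pooled p̂ = (88+27)/(172+141) = 115/313 = 0.36741.
Pooled SE = √[0.2324205·0.01290615] ≈ 0.054769.
z = (p̂₁ − p̂₂)/SE = (0.51163 − 0.19149)/0.054769 = 0.32014/0.054769 = 5.845.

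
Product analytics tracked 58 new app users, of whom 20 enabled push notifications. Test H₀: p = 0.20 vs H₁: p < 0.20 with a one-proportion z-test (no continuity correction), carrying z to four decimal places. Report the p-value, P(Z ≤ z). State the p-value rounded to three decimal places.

p-value = 0.997

Sample proportion p̂ = 20/58 = 0.34483.
SE₀ = √(0.20·0.80/58) = 0.052523.
Test statistic (full precision, shown to 4 dp): z = (20/58 − 0.20)/SE₀ ≈ 2.7574.
p-value = P(Z ≤ z) with z = 2.7574 → 0.997.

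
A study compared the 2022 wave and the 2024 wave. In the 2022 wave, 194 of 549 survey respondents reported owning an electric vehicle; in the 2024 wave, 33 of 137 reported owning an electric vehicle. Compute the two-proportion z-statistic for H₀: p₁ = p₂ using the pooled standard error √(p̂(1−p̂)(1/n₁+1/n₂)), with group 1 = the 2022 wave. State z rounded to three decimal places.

p̂₁ = 194/549 = 0.35337, p̂₂ = 33/137 = 0.24088.
Pooled p̂ = (194+33)/(549+137) = 227/686 = 0.33090.
Pooled SE = √[0.2214065·0.00912076] ≈ 0.044938.
z = (p̂₁ − p̂₂)/SE = (0.35337 − 0.24088)/0.044938 = 0.11249/0.044938 = 2.503.

z = 2.503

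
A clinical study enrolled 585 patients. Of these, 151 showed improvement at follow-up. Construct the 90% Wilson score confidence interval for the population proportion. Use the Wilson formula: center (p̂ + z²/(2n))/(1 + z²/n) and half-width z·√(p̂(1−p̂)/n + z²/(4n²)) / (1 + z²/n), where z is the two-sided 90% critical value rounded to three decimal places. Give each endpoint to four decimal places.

(0.2295, 0.2889)

p̂ = 151/585 = 0.25812; z = 1.645, so z² = 2.706025.
1 + z²/n = 1.004626.
Center = (0.25812 + 0.002313)/1.004626 = 0.25923.
Radicand: p̂(1−p̂)/n + z²/(4n²) = 0.000327340 + 0.000001977 = 0.000329317.
Half-width = z·√(radicand)/denom = 1.645·0.018147/1.004626 = 0.02971.
So the interval runs from 0.2295 to 0.2889.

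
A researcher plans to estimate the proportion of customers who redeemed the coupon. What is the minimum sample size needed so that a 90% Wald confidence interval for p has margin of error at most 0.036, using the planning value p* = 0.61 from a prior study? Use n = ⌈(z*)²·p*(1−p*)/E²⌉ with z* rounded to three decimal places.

n = 497

For 90% confidence, z* = 1.645.
p*(1−p*) = 0.2379.
(z*)²·p*(1−p*)/E² = 2.706025·0.2379/0.001296 = 496.731.
⌈496.731⌉ = 497.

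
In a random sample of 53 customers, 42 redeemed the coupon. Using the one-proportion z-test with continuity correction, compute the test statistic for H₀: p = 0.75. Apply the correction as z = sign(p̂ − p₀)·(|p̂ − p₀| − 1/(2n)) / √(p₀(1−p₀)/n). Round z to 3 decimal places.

z = 0.555

p̂ = 42/53 = 0.79245. p̂ − p₀ = 0.042453.
1/(2n) = 0.009434.
Corrected numerator: |0.042453| − 0.009434 = 0.033019.
SE₀ = √(0.75·0.25/53) = 0.059479.
z = (+)0.033019/0.059479 = 0.555.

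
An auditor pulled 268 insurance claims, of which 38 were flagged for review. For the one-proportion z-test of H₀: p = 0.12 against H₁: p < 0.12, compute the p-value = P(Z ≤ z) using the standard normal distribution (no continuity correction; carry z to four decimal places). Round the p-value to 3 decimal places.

p-value = 0.864

With x = 38 successes in n = 268, p̂ = 0.14179.
SE₀ = √(0.12·0.88/268) = 0.019850.
Test statistic (full precision, shown to 4 dp): z = (38/268 − 0.12)/SE₀ ≈ 1.0978.
From the standard normal, P(Z ≤ z) = 0.864.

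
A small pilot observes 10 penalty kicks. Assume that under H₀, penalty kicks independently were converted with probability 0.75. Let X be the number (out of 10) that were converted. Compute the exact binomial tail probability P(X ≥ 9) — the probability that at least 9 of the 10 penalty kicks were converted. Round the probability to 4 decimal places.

P = 0.2440

X ~ Binomial(n=10, p=0.75).
P(X ≥ 9) = C(10,9)·0.75^9·0.25^1 + C(10,10)·0.75^10·0.25^0.
= 0.187712 + 0.056314 = 0.2440.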